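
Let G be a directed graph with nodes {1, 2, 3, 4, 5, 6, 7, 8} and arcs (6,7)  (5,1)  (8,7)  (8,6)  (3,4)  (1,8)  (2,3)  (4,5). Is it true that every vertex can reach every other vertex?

No

There is no directed path from 8 to 3, so the graph is not strongly connected.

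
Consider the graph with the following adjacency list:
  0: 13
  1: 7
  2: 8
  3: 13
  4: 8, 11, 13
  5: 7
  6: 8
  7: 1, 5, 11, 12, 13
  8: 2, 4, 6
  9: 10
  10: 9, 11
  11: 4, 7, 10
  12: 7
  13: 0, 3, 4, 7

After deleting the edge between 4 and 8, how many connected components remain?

Before removal there is 1 component.
4-8 is a bridge — removing it separates 4's side from 8's side.
After removal: 2 components.

2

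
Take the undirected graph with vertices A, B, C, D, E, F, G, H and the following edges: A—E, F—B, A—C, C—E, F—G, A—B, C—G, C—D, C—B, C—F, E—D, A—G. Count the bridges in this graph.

0

The edges on the cycle A-C-F-B-A are not bridges since each lies on that cycle.
Every edge lies on some cycle, so there are no bridges.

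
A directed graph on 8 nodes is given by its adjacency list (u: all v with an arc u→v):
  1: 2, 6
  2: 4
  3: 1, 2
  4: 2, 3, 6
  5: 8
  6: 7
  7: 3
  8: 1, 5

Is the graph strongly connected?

No

There is no directed path from 1 to 5, so the graph is not strongly connected.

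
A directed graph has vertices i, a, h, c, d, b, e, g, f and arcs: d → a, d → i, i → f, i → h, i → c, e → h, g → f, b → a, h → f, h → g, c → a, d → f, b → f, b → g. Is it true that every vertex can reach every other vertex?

No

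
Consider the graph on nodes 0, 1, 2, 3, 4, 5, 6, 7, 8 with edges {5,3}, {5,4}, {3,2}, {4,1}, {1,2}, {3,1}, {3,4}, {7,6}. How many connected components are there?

4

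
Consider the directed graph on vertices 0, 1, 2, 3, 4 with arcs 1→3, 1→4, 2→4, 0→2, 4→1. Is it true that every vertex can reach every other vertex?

No

There is no directed path from 3 to 2, so the graph is not strongly connected.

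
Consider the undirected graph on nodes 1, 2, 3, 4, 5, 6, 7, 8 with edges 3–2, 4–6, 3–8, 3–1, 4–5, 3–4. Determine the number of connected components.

2

7 is isolated — a component by itself.
Starting from 1 we can reach 1, 2, 3, 4, 5, 6, 8. That is one component of size 7.
Total: 2 components.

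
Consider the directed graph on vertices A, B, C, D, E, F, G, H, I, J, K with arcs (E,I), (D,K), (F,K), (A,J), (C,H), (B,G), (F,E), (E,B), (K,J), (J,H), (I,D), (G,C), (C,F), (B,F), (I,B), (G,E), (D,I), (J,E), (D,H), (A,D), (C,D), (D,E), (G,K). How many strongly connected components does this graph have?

{B, C, D, E, F, G, I, J, K} are all mutually reachable — one SCC of size 9.
{H} is an SCC by itself.
{A} is an SCC by itself.
That gives 3 strongly connected components.

3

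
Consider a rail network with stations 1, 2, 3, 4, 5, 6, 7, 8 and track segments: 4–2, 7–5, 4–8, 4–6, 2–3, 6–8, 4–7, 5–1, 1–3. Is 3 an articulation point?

Deleting 3 leaves 1 component (was 1) (its neighbors 1, 2 remain connected to each other), so 3 is not a cut vertex.

No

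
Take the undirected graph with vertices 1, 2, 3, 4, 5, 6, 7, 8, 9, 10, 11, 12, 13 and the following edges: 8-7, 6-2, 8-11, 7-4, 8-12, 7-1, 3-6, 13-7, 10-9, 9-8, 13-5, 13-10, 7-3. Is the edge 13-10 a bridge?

After removing 13-10, the path 13-7-8-9-10 still connects them, so the edge is not a bridge.

No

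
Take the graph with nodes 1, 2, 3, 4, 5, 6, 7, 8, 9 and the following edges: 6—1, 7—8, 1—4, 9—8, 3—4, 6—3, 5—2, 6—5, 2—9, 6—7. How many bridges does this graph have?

0

The edges on the cycle 6-5-2-9-8-7-6 are not bridges since each lies on that cycle.
Every edge lies on some cycle, so there are no bridges.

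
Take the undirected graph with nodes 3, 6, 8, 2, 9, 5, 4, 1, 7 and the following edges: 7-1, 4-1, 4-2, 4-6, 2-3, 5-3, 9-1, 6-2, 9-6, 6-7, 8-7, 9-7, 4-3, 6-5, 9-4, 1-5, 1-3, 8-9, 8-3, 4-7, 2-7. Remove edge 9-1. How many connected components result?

9 and 1 are still connected via 9-4-1, so the component count stays at 1.

1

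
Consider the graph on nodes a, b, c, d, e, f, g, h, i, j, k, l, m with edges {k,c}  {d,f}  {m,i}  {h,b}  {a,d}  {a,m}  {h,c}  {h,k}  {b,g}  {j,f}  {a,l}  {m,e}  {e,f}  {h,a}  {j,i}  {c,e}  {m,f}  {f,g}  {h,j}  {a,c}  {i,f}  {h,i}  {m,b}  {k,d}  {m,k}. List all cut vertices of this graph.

a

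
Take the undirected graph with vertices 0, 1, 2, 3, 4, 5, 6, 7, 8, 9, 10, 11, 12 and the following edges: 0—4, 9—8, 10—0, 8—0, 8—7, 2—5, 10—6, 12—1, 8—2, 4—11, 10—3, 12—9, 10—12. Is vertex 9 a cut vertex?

No

Deleting 9 leaves 1 component (was 1) (its neighbors 8, 12 remain connected to each other), so 9 is not a cut vertex.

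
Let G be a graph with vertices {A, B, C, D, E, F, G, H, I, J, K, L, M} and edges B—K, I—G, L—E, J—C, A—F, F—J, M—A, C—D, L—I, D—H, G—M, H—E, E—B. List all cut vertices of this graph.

Removing B increases the component count from 1 to 2, so B is a cut vertex.
Removing E increases the component count from 1 to 2, so E is a cut vertex.
By contrast removing C leaves 1 component; it is not a cut vertex. No other vertex is a cut vertex either.

B, E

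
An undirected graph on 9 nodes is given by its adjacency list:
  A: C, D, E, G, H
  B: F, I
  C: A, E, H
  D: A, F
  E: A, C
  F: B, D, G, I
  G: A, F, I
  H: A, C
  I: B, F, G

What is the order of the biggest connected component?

Starting from A we can reach A, B, C, D, E, F, G, H, I. That is one component of size 9.
The largest has 9 vertices.

9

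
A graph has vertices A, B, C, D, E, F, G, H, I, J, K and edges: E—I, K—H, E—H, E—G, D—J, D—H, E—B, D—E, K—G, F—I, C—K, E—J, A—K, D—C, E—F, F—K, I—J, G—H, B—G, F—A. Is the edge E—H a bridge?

After removing E—H, the path E-D-H still connects them, so the edge is not a bridge.

No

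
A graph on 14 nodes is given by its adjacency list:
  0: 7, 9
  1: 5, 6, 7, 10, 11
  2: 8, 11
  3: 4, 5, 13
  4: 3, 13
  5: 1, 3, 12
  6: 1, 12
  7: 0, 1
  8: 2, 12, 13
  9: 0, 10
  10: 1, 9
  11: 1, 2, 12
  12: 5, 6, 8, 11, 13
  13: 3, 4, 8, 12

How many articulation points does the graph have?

Removing 1 increases the component count from 1 to 2, so 1 is a cut vertex.
By contrast removing 13 leaves 1 component; it is not a cut vertex. No other vertex is a cut vertex either.

1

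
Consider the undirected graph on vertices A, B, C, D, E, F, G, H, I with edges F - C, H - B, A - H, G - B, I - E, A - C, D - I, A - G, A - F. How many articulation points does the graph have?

Removing A increases the component count from 2 to 3, so A is a cut vertex.
Removing I increases the component count from 2 to 3, so I is a cut vertex.
By contrast removing D leaves 2 components; it is not a cut vertex. No other vertex is a cut vertex either.

2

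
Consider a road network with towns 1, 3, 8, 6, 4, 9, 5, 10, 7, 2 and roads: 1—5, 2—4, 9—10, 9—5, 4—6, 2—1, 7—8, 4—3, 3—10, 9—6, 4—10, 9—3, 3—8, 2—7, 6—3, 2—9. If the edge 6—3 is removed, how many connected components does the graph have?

1

6 and 3 are still connected via 6-4-3, so the component count stays at 1.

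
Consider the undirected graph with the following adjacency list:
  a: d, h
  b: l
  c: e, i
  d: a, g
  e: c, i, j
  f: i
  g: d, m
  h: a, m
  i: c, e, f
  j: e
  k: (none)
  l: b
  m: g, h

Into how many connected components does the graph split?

k is isolated — a component by itself.
Starting from b we can reach b, l. That is one component of size 2.
Starting from c we can reach c, e, f, i, j. That is one component of size 5.
Starting from a we can reach a, d, g, h, m. That is one component of size 5.
Total: 4 components.

4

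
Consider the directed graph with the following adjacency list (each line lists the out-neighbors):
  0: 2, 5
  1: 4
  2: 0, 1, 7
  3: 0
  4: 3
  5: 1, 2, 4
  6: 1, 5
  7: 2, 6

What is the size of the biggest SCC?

{0, 1, 2, 3, 4, 5, 6, 7} are all mutually reachable — one SCC of size 8.
The largest has 8 vertices.

8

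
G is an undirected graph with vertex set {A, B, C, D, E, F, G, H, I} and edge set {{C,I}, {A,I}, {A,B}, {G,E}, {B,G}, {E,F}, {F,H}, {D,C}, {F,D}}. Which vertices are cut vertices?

F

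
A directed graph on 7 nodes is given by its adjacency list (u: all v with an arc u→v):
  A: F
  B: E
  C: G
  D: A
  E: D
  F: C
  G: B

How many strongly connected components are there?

{A, B, C, D, E, F, G} are all mutually reachable — one SCC of size 7.
That gives 1 strongly connected component.

1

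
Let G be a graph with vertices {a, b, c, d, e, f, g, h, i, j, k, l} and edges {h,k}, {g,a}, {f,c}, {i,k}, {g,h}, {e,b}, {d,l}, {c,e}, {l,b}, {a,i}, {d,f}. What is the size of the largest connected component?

j is isolated — a component by itself.
Starting from a we can reach a, g, h, i, k. That is one component of size 5.
Starting from b we can reach b, c, d, e, f, l. That is one component of size 6.
The largest has 6 vertices.

6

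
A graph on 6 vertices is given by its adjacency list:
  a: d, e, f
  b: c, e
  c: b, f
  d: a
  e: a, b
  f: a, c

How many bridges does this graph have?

The edges on the cycle a-e-b-c-f-a are not bridges since each lies on that cycle.
But removing a-d disconnects a from d — this is a bridge.

1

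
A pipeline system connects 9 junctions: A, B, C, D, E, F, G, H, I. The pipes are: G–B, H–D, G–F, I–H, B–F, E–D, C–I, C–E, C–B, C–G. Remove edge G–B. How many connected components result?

2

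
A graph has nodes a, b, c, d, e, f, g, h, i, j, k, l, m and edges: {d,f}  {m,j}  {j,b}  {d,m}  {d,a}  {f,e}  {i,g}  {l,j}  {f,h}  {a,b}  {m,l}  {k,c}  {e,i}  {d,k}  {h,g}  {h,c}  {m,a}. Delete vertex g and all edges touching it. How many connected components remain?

1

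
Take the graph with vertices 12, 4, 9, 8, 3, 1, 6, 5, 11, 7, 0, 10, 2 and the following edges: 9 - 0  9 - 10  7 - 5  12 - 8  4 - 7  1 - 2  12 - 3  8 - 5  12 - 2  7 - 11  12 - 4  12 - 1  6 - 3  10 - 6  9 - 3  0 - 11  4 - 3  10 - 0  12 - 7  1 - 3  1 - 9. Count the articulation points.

0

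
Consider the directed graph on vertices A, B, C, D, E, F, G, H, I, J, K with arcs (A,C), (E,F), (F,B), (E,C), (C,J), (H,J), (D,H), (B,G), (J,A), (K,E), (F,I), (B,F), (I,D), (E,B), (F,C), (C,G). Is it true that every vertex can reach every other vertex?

No

There is no directed path from C to B, so the graph is not strongly connected.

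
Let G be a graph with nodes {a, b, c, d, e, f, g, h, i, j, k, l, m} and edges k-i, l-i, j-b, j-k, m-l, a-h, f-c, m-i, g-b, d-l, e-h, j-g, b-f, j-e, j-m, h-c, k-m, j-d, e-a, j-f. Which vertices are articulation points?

j

Removing j increases the component count from 1 to 2, so j is a cut vertex.
By contrast removing g leaves 1 component; it is not a cut vertex. No other vertex is a cut vertex either.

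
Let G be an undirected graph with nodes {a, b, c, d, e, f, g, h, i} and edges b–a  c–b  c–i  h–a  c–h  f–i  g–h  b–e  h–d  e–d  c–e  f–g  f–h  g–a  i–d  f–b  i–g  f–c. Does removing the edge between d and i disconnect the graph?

No

After removing d–i, the path d-h-f-i still connects them, so the edge is not a bridge.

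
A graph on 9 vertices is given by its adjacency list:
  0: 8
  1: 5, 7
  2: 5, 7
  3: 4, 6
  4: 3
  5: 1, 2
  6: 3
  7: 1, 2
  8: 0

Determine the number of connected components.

3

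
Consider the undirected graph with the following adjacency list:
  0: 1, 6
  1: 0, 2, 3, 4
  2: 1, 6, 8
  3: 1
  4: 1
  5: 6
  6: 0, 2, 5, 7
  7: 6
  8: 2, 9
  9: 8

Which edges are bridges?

The edges on the cycle 1-2-6-0-1 are not bridges since each lies on that cycle.
But removing 2-8 disconnects 2 from 8; removing 6-7 disconnects 6 from 7; removing 9-8 disconnects 9 from 8; removing 1-4 disconnects 1 from 4 — these are bridges.
In total 6 edges are bridges.

1-3, 1-4, 2-8, 5-6, 6-7, 8-9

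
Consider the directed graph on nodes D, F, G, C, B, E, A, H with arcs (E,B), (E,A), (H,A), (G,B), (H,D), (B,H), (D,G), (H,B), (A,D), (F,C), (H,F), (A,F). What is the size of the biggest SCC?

{A, B, D, G, H} are all mutually reachable — one SCC of size 5.
{E} is an SCC by itself.
{F} is an SCC by itself.
{C} is an SCC by itself.
The largest has 5 vertices.

5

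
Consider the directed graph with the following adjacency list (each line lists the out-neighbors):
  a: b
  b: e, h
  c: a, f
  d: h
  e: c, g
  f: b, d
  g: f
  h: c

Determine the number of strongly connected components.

1

{a, b, c, d, e, f, g, h} are all mutually reachable — one SCC of size 8.
That gives 1 strongly connected component.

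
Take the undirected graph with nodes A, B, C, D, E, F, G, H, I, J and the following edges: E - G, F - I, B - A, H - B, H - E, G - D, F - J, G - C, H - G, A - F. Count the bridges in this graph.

The edges on the cycle H-E-G-H are not bridges since each lies on that cycle.
But removing D - G disconnects D from G; removing I - F disconnects I from F; removing G - C disconnects G from C; removing B - A disconnects B from A — these are bridges.
In total 7 edges are bridges.

7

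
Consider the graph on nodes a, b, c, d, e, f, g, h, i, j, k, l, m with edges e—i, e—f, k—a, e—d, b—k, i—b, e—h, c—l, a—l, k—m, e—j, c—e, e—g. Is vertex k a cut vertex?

Deleting k raises the number of components from 1 to 2, so k is a cut vertex.

Yes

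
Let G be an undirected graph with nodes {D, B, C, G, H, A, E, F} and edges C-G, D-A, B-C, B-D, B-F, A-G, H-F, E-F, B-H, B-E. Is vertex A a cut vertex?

No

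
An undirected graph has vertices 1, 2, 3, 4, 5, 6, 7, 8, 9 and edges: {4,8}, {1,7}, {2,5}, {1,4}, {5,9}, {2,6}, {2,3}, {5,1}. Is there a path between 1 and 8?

Yes

From 1 we can reach 1, 2, 3, 4, 5, 6, 7, 8, 9, which includes 8.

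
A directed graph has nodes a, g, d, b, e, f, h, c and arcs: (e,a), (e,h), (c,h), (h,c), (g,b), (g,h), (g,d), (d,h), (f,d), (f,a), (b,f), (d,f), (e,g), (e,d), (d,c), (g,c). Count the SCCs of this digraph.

6

{d, f} are all mutually reachable — one SCC of size 2.
{c, h} are all mutually reachable — one SCC of size 2.
{b} is an SCC by itself.
{g} is an SCC by itself.
{a} is an SCC by itself.
(and 1 more singleton SCC)
That gives 6 strongly connected components.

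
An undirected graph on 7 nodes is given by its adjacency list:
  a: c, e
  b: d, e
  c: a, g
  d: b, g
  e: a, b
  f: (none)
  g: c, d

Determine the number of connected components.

2

f is isolated — a component by itself.
Starting from a we can reach a, b, c, d, e, g. That is one component of size 6.
Total: 2 components.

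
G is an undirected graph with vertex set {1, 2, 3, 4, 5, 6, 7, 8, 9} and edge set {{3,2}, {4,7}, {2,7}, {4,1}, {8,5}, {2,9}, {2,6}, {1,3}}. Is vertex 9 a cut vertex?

No

Deleting 9 leaves 2 components (was 2), so 9 is not a cut vertex.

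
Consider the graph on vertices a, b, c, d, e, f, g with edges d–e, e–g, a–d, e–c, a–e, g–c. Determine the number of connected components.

b is isolated — a component by itself.
f is isolated — a component by itself.
Starting from a we can reach a, c, d, e, g. That is one component of size 5.
Total: 3 components.

3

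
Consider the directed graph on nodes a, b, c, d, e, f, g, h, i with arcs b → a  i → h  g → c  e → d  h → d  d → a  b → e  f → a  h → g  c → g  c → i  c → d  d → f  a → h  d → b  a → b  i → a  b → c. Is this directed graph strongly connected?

From f we can reach every vertex (a, b, c, d, e, f, g, h, i), and every vertex can reach f (a, b, c, d, e, f, g, h, i). So the whole graph is one strongly connected component.

Yes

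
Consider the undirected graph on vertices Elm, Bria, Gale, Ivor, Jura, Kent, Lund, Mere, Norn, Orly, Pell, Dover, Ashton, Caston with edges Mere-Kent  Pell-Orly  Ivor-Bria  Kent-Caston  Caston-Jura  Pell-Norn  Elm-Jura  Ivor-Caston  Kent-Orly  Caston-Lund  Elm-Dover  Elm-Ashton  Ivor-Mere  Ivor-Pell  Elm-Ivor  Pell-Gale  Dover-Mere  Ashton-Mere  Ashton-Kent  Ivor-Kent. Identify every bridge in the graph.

The edges on the cycle Elm-Ivor-Mere-Kent-Ashton-Elm are not bridges since each lies on that cycle.
But removing Caston-Lund disconnects Caston from Lund; removing Norn-Pell disconnects Norn from Pell; removing Pell-Gale disconnects Pell from Gale; removing Ivor-Bria disconnects Ivor from Bria — these are bridges.

Bria-Ivor, Caston-Lund, Gale-Pell, Norn-Pell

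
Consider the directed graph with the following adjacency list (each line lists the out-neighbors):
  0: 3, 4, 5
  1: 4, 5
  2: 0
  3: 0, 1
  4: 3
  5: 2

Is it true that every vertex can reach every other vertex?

From 1 we can reach every vertex (0, 1, 2, 3, 4, 5), and every vertex can reach 1 (0, 1, 2, 3, 4, 5). So the whole graph is one strongly connected component.

Yes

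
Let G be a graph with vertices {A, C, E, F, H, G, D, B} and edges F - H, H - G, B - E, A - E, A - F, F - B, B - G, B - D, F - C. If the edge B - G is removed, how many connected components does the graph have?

1

B and G are still connected via B-F-H-G, so the component count stays at 1.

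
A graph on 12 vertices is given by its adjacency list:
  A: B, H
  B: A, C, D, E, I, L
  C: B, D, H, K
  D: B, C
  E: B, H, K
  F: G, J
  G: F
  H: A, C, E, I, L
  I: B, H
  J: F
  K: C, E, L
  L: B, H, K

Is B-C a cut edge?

After removing B-C, the path B-D-C still connects them, so the edge is not a bridge.

No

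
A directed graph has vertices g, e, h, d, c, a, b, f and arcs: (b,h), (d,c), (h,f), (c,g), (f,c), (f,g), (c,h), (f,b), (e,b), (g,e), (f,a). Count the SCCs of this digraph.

3

{b, c, e, f, g, h} are all mutually reachable — one SCC of size 6.
{d} is an SCC by itself.
{a} is an SCC by itself.
That gives 3 strongly connected components.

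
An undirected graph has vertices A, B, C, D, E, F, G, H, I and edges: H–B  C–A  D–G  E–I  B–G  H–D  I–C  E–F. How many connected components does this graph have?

Starting from B we can reach B, D, G, H. That is one component of size 4.
Starting from A we can reach A, C, E, F, I. That is one component of size 5.
Total: 2 components.

2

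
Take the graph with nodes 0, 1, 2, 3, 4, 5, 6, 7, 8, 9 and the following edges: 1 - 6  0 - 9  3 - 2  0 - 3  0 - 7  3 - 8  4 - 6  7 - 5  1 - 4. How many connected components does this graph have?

2

Starting from 1 we can reach 1, 4, 6. That is one component of size 3.
Starting from 0 we can reach 0, 2, 3, 5, 7, 8, 9. That is one component of size 7.
Total: 2 components.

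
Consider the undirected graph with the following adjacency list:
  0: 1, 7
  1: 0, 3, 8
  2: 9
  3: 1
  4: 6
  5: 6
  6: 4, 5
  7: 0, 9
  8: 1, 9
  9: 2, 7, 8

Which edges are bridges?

1-3, 2-9, 4-6, 5-6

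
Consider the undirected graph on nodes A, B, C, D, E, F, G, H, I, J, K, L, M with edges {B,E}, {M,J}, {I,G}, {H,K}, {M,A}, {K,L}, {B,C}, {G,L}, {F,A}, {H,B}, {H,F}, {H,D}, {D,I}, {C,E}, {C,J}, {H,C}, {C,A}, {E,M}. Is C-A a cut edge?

After removing C-A, the path C-H-F-A still connects them, so the edge is not a bridge.

No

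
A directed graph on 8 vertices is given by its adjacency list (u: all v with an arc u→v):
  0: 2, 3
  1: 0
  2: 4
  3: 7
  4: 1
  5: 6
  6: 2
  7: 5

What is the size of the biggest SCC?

8

{0, 1, 2, 3, 4, 5, 6, 7} are all mutually reachable — one SCC of size 8.
The largest has 8 vertices.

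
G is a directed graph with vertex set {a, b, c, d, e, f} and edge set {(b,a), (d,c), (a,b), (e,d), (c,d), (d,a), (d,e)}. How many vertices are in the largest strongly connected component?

3

{c, d, e} are all mutually reachable — one SCC of size 3.
{a, b} are all mutually reachable — one SCC of size 2.
{f} is an SCC by itself.
The largest has 3 vertices.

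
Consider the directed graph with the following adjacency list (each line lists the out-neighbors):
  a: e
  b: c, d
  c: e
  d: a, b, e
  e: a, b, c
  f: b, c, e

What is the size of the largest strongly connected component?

5

{a, b, c, d, e} are all mutually reachable — one SCC of size 5.
{f} is an SCC by itself.
The largest has 5 vertices.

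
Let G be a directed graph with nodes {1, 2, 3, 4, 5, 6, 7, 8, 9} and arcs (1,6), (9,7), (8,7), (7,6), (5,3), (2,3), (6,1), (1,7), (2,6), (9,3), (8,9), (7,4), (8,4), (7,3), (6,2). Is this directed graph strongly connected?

No

There is no directed path from 3 to 6, so the graph is not strongly connected.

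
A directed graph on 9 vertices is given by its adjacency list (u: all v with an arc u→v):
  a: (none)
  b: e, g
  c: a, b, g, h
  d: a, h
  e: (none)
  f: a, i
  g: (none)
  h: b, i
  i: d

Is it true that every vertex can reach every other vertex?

There is no directed path from a to e, so the graph is not strongly connected.

No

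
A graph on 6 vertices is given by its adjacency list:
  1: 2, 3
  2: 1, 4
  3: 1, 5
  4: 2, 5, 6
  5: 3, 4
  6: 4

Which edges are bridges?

4-6

The edges on the cycle 4-5-3-1-2-4 are not bridges since each lies on that cycle.
But removing 4-6 disconnects 4 from 6 — this is a bridge.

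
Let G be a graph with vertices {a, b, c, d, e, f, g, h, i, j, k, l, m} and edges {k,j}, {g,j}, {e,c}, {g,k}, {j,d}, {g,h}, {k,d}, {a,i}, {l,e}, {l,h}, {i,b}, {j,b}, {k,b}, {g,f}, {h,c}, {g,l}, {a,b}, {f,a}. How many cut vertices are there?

1

Removing g increases the component count from 2 to 3, so g is a cut vertex.
By contrast removing a leaves 2 components; it is not a cut vertex. No other vertex is a cut vertex either.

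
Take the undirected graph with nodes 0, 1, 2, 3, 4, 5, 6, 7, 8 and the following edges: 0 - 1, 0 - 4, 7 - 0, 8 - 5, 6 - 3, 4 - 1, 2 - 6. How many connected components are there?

3

Starting from 5 we can reach 5, 8. That is one component of size 2.
Starting from 2 we can reach 2, 3, 6. That is one component of size 3.
Starting from 0 we can reach 0, 1, 4, 7. That is one component of size 4.
Total: 3 components.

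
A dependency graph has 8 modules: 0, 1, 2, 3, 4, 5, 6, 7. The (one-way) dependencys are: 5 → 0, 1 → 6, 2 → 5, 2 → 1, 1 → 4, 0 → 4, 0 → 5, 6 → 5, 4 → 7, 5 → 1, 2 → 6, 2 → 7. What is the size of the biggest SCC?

{0, 1, 5, 6} are all mutually reachable — one SCC of size 4.
{4} is an SCC by itself.
{7} is an SCC by itself.
{3} is an SCC by itself.
{2} is an SCC by itself.
The largest has 4 vertices.

4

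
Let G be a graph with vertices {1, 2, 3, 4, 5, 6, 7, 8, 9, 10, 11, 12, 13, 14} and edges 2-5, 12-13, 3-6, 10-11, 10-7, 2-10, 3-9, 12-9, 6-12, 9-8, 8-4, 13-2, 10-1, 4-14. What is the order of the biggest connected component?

14

Starting from 1 we can reach 1, 2, 3, 4, 5, 6, 7, 8, 9, 10, 11, 12, 13, 14. That is one component of size 14.
The largest has 14 vertices.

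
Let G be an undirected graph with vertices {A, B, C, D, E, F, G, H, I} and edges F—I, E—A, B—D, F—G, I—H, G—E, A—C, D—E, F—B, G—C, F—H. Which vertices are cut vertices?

F

Removing F increases the component count from 1 to 2, so F is a cut vertex.
By contrast removing C leaves 1 component; it is not a cut vertex. No other vertex is a cut vertex either.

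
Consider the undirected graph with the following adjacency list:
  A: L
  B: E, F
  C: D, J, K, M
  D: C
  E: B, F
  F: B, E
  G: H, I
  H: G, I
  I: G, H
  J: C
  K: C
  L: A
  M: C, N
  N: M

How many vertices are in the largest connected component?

6

Starting from A we can reach A, L. That is one component of size 2.
Starting from G we can reach G, H, I. That is one component of size 3.
Starting from B we can reach B, E, F. That is one component of size 3.
Starting from C we can reach C, D, J, K, M, N. That is one component of size 6.
The largest has 6 vertices.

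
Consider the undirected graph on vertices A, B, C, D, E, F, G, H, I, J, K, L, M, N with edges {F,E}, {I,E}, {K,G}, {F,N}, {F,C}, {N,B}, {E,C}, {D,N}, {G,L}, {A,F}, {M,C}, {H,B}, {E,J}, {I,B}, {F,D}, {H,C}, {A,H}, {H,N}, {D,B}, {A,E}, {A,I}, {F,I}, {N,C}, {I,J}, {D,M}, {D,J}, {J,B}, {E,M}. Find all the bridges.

G-K, G-L

The edges on the cycle F-D-N-C-M-E-I-F are not bridges since each lies on that cycle.
But removing G–L disconnects G from L; removing K–G disconnects K from G — these are bridges.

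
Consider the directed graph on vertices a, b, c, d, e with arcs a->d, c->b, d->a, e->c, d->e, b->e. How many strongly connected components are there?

{b, c, e} are all mutually reachable — one SCC of size 3.
{a, d} are all mutually reachable — one SCC of size 2.
That gives 2 strongly connected components.

2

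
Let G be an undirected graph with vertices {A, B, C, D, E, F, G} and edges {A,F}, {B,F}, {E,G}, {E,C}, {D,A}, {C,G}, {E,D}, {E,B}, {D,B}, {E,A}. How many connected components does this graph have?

Starting from A we can reach A, B, C, D, E, F, G. That is one component of size 7.
Total: 1 component.

1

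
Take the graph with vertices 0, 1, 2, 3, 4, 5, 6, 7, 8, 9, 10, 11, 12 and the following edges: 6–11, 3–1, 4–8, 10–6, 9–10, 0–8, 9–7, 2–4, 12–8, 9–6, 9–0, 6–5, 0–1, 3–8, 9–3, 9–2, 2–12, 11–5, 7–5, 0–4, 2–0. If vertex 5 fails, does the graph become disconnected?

No

Deleting 5 leaves 1 component (was 1) (its neighbors 6, 7, 11 remain connected to each other), so 5 is not a cut vertex.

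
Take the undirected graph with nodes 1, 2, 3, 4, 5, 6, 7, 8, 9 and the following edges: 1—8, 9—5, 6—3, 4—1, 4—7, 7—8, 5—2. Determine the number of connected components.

Starting from 3 we can reach 3, 6. That is one component of size 2.
Starting from 2 we can reach 2, 5, 9. That is one component of size 3.
Starting from 1 we can reach 1, 4, 7, 8. That is one component of size 4.
Total: 3 components.

3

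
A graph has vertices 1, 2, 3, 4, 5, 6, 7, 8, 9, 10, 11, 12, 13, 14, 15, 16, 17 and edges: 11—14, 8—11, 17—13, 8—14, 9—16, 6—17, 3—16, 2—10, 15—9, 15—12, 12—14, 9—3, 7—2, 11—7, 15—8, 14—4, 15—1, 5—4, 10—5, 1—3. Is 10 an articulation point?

No

Deleting 10 leaves 2 components (was 2), so 10 is not a cut vertex.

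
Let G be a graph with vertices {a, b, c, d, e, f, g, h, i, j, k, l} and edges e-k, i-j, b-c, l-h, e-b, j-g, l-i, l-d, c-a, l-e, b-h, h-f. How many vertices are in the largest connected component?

Starting from a we can reach a, b, c, d, e, f, g, h, i, j, k, l. That is one component of size 12.
The largest has 12 vertices.

12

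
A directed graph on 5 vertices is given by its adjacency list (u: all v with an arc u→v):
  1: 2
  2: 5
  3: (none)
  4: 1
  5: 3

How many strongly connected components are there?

5

{4} is an SCC by itself.
{1} is an SCC by itself.
{5} is an SCC by itself.
{3} is an SCC by itself.
{2} is an SCC by itself.
That gives 5 strongly connected components.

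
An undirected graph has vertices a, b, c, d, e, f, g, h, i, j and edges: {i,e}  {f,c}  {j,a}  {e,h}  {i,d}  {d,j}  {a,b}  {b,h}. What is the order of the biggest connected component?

g is isolated — a component by itself.
Starting from c we can reach c, f. That is one component of size 2.
Starting from a we can reach a, b, d, e, h, i, j. That is one component of size 7.
The largest has 7 vertices.

7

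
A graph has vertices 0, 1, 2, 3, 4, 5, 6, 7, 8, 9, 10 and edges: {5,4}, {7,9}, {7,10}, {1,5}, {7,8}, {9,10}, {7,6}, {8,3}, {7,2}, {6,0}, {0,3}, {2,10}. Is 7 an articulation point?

Yes

Deleting 7 raises the number of components from 2 to 3, so 7 is a cut vertex.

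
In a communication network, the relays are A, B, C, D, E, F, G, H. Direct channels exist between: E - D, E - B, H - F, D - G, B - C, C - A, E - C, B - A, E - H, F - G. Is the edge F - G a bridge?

No

After removing F - G, the path F-H-E-D-G still connects them, so the edge is not a bridge.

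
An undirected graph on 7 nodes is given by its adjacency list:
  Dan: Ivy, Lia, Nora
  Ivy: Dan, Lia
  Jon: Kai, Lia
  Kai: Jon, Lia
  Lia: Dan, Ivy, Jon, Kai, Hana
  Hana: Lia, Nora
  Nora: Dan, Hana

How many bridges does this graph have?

0

The edges on the cycle Lia-Jon-Kai-Lia are not bridges since each lies on that cycle.
Every edge lies on some cycle, so there are no bridges.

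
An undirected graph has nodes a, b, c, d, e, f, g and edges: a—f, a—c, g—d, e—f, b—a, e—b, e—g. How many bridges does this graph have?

The edges on the cycle e-b-a-f-e are not bridges since each lies on that cycle.
But removing g—d disconnects g from d; removing a—c disconnects a from c; removing e—g disconnects e from g — these are bridges.
That makes 3 bridges.

3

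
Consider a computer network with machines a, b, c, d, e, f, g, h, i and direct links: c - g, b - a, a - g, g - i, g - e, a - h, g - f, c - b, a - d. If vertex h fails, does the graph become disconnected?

No

Deleting h leaves 1 component (was 1), so h is not a cut vertex.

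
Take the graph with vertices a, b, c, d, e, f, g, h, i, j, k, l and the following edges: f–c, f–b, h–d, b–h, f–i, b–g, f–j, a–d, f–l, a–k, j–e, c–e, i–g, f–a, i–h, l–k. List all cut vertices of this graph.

f

Removing f increases the component count from 1 to 2, so f is a cut vertex.
By contrast removing k leaves 1 component; it is not a cut vertex. No other vertex is a cut vertex either.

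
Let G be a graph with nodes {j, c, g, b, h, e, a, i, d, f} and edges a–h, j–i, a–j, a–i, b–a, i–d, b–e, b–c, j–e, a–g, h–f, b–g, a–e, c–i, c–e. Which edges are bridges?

a-h, d-i, f-h

The edges on the cycle b-a-j-i-c-b are not bridges since each lies on that cycle.
But removing i–d disconnects i from d; removing h–a disconnects h from a; removing f–h disconnects f from h — these are bridges.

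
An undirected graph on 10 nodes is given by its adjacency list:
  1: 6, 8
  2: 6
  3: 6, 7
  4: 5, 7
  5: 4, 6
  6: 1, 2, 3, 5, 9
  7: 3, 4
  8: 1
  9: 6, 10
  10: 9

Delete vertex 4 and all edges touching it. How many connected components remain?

With 4 gone, the remaining components are: {1, 2, 3, 5, 6, 7, 8, 9, 10}.
That is 1 component.

1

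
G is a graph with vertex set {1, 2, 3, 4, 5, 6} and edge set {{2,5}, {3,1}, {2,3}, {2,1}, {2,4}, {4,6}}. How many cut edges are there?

3

The edges on the cycle 2-3-1-2 are not bridges since each lies on that cycle.
But removing 4 - 6 disconnects 4 from 6; removing 2 - 5 disconnects 2 from 5; removing 2 - 4 disconnects 2 from 4 — these are bridges.
That makes 3 bridges.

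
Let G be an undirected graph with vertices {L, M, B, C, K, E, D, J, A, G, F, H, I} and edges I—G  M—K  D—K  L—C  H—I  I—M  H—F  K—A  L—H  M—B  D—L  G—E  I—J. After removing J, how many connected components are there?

With J gone, the remaining components are: {A, B, C, D, E, F, G, H, I, K, L, M}.
That is 1 component.

1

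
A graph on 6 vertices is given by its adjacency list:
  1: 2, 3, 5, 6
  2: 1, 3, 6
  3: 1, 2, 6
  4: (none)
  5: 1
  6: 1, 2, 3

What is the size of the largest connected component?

5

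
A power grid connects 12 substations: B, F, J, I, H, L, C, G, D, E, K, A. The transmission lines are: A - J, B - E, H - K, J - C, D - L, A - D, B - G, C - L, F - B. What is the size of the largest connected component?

5

I is isolated — a component by itself.
Starting from H we can reach H, K. That is one component of size 2.
Starting from B we can reach B, E, F, G. That is one component of size 4.
Starting from A we can reach A, C, D, J, L. That is one component of size 5.
The largest has 5 vertices.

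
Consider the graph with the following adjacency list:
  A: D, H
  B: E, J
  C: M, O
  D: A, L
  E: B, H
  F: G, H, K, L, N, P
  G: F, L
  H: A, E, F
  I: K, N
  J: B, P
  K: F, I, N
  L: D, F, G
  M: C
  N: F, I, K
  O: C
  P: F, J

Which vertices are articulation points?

Removing C increases the component count from 2 to 3, so C is a cut vertex.
Removing F increases the component count from 2 to 3, so F is a cut vertex.
By contrast removing A leaves 2 components; it is not a cut vertex. No other vertex is a cut vertex either.

C, F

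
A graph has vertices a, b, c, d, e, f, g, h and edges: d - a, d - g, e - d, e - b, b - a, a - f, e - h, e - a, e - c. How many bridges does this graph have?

4

The edges on the cycle e-b-a-e are not bridges since each lies on that cycle.
But removing e - h disconnects e from h; removing a - f disconnects a from f; removing c - e disconnects c from e; removing d - g disconnects d from g — these are bridges.
That makes 4 bridges.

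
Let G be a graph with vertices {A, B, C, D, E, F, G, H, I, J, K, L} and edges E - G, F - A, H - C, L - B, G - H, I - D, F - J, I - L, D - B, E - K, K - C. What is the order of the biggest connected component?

5

Starting from A we can reach A, F, J. That is one component of size 3.
Starting from B we can reach B, D, I, L. That is one component of size 4.
Starting from C we can reach C, E, G, H, K. That is one component of size 5.
The largest has 5 vertices.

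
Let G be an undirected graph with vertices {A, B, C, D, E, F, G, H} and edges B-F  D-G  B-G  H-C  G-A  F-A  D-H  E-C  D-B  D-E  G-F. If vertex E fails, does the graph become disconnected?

No

Deleting E leaves 1 component (was 1) (its neighbors C, D remain connected to each other), so E is not a cut vertex.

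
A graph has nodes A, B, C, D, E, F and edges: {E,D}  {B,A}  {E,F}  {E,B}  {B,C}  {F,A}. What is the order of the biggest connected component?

6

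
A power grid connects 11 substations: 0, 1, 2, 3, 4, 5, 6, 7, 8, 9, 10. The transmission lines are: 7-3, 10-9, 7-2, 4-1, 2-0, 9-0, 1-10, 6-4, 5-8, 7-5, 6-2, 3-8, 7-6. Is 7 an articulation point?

Yes

Deleting 7 raises the number of components from 1 to 2, so 7 is a cut vertex.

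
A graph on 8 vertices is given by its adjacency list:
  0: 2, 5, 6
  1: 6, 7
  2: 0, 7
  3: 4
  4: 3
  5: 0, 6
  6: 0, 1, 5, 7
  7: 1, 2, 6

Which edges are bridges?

3-4

The edges on the cycle 1-6-5-0-2-7-1 are not bridges since each lies on that cycle.
But removing 4-3 disconnects 4 from 3 — this is a bridge.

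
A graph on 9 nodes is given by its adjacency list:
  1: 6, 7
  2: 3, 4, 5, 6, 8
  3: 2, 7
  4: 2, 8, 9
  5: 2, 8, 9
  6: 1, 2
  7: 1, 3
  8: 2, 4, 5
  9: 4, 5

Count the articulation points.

Removing 2 increases the component count from 1 to 2, so 2 is a cut vertex.
By contrast removing 5 leaves 1 component; it is not a cut vertex. No other vertex is a cut vertex either.

1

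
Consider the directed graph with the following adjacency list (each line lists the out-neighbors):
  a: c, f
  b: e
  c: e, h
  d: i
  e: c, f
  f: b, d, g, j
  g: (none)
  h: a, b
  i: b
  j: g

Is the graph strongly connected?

No

There is no directed path from j to e, so the graph is not strongly connected.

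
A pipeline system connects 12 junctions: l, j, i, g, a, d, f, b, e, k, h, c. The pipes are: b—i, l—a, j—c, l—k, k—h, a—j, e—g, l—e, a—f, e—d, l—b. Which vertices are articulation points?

Removing a increases the component count from 1 to 3, so a is a cut vertex.
Removing b increases the component count from 1 to 2, so b is a cut vertex.
Removing e increases the component count from 1 to 3, so e is a cut vertex.
Likewise j, k, l are cut vertices.
By contrast removing i leaves 1 component; it is not a cut vertex. No other vertex is a cut vertex either.

a, b, e, j, k, l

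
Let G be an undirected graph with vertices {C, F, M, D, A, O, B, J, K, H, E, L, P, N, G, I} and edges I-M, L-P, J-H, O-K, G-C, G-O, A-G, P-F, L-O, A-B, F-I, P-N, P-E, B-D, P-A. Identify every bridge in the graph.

A-B, B-D, C-G, E-P, F-I, F-P, H-J, I-M, K-O, N-P

The edges on the cycle L-P-A-G-O-L are not bridges since each lies on that cycle.
But removing B-A disconnects B from A; removing P-N disconnects P from N; removing O-K disconnects O from K; removing F-I disconnects F from I — these are bridges.
In total 10 edges are bridges.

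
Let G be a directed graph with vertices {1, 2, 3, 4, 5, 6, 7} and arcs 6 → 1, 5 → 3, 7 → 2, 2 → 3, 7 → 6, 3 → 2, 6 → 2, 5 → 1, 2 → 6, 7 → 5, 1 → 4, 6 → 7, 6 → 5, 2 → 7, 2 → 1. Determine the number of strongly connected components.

{2, 3, 5, 6, 7} are all mutually reachable — one SCC of size 5.
{1} is an SCC by itself.
{4} is an SCC by itself.
That gives 3 strongly connected components.

3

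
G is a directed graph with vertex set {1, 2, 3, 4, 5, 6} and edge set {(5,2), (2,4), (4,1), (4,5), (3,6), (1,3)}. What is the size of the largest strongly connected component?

{2, 4, 5} are all mutually reachable — one SCC of size 3.
{1} is an SCC by itself.
{3} is an SCC by itself.
{6} is an SCC by itself.
The largest has 3 vertices.

3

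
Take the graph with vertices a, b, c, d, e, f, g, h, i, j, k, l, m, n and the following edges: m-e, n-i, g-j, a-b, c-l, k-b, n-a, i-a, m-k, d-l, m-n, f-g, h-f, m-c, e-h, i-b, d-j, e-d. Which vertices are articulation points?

m

Removing m increases the component count from 1 to 2, so m is a cut vertex.
By contrast removing h leaves 1 component; it is not a cut vertex. No other vertex is a cut vertex either.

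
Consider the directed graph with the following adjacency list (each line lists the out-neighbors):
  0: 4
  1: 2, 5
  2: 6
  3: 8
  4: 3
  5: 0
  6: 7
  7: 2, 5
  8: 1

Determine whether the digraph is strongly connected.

From 6 we can reach every vertex (0, 1, 2, 3, 4, 5, 6, 7, 8), and every vertex can reach 6 (0, 1, 2, 3, 4, 5, 6, 7, 8). So the whole graph is one strongly connected component.

Yes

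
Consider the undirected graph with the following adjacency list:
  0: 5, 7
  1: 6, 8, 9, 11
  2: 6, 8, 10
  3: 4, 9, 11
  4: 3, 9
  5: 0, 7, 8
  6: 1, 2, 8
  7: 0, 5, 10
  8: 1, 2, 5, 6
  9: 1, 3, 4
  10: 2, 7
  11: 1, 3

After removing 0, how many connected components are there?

With 0 gone, the remaining components are: {1, 2, 3, 4, 5, 6, 7, 8, 9, 10, 11}.
That is 1 component.

1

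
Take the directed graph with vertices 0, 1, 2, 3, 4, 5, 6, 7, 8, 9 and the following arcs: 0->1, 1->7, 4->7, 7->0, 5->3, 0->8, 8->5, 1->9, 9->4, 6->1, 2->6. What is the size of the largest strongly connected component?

{0, 1, 4, 7, 9} are all mutually reachable — one SCC of size 5.
{8} is an SCC by itself.
{3} is an SCC by itself.
{2} is an SCC by itself.
{6} is an SCC by itself.
(and 1 more singleton SCC)
The largest has 5 vertices.

5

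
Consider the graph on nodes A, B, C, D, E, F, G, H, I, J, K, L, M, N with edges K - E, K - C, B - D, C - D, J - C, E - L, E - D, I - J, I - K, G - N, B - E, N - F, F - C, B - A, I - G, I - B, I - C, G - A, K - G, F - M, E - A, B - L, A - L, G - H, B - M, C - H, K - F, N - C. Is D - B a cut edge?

No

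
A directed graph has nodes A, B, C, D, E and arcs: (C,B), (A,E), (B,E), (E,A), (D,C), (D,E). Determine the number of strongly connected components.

4

{A, E} are all mutually reachable — one SCC of size 2.
{B} is an SCC by itself.
{C} is an SCC by itself.
{D} is an SCC by itself.
That gives 4 strongly connected components.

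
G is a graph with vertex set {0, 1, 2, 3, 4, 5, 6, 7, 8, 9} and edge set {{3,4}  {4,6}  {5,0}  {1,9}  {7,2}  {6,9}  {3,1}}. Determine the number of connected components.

8 is isolated — a component by itself.
Starting from 0 we can reach 0, 5. That is one component of size 2.
Starting from 2 we can reach 2, 7. That is one component of size 2.
Starting from 1 we can reach 1, 3, 4, 6, 9. That is one component of size 5.
Total: 4 components.

4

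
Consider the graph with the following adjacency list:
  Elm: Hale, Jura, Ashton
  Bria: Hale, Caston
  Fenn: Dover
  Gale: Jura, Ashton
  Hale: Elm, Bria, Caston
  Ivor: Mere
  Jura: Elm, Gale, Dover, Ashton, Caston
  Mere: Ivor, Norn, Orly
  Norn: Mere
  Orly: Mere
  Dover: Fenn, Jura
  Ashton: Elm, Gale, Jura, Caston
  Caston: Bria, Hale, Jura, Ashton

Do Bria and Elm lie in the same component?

Yes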